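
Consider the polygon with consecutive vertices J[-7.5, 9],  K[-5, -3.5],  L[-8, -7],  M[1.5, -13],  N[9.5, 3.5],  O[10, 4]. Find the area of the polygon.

222.25

Σ = (71.25) + (7) + (114.5) + (128.75) + (3) + (120) = 444.5
Area = |Σ|/2 = 222.25.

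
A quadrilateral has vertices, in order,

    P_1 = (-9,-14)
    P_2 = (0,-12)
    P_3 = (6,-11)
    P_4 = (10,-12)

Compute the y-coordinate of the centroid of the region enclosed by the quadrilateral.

Apply Gauss's area formula. First the cross-terms c_i = x_i·y_{i+1} − x_{i+1}·y_i:
  108, 72, 38, -248  ⇒  2A = -30, A = -15.
Then Σ (y_i + y_{i+1})·c_i = 1110, so ȳ = 1110 / (6·(-15)) = -37/3.

-37/3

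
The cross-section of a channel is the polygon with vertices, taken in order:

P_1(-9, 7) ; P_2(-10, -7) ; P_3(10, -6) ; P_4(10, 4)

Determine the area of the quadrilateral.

Apply the shoelace (surveyor's) formula: 2A = Σ (x_i·y_{i+1} − x_{i+1}·y_i), indices taken mod 4.
Cross-terms: 133, 130, 100, 106  ⇒  Σ = 469
Area = |Σ|/2 = 234.5.

234.5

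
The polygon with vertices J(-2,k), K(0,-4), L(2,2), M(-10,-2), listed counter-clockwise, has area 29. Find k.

-3

The doubled signed area Σ (x_i y_{i+1} − x_{i+1} y_i) is linear in k.
With k=0 it equals 28; the coefficient of k is -10 (from the two edges through J).
So -10·k + 28 = 2·29 = 58 ⇒ k = -3.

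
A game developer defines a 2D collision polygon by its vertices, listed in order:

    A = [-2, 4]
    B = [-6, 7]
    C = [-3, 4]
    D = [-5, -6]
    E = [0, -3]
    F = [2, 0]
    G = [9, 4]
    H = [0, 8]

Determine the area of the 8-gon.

Σ = (10) + (-3) + (38) + (15) + (6) + (8) + (72) + (16) = 162
Area = |Σ|/2 = 81.

81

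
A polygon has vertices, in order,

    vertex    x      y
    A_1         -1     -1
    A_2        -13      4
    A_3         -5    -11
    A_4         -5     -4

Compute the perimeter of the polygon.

|A_1A_2| = √((-12)² + (5)²) = √169 = 13
|A_2A_3| = √((8)² + (-15)²) = √289 = 17
|A_3A_4| = √((0)² + (7)²) = √49 = 7
|A_4A_1| = √((4)² + (3)²) = √25 = 5
Perimeter = 13 + 17 + 7 + 5 = 42.

42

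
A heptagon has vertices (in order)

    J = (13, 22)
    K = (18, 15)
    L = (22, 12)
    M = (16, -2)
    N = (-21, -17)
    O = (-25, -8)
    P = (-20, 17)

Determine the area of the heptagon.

1184

Apply Gauss's area formula: 2A = Σ (x_i·y_{i+1} − x_{i+1}·y_i), indices taken mod 7.
Σ = (-201) + (-114) + (-236) + (-314) + (-257) + (-585) + (-661) = -2368
Area = |Σ|/2 = 1184.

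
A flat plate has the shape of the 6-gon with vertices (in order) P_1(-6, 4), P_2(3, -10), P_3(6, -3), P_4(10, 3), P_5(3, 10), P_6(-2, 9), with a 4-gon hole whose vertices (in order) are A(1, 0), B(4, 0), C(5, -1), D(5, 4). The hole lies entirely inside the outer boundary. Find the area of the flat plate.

Outer boundary:
Apply the surveyor's formula: 2A = Σ (x_i·y_{i+1} − x_{i+1}·y_i), indices taken mod 6.
Cross-terms: 48, 51, 48, 91, 47, 46  ⇒  Σ = 331
Area = |Σ|/2 = 165.5.
Hole:
A→B: (1)(0) − (4)(0) = 0
B→C: (4)(-1) − (5)(0) = -4
C→D: (5)(4) − (5)(-1) = 25
D→A: (5)(0) − (1)(4) = -4
Σ = 17
Area = |Σ|/2 = 8.5.
Net area = 165.5 − 8.5 = 157.

157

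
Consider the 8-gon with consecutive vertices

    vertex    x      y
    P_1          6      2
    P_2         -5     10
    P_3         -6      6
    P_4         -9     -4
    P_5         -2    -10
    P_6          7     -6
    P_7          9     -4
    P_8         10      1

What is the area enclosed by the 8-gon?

215.5

Apply the surveyor's formula: 2A = Σ (x_i·y_{i+1} − x_{i+1}·y_i), indices taken mod 8.
P_1→P_2: (6)(10) − (-5)(2) = 70
P_2→P_3: (-5)(6) − (-6)(10) = 30
P_3→P_4: (-6)(-4) − (-9)(6) = 78
P_4→P_5: (-9)(-10) − (-2)(-4) = 82
P_5→P_6: (-2)(-6) − (7)(-10) = 82
P_6→P_7: (7)(-4) − (9)(-6) = 26
P_7→P_8: (9)(1) − (10)(-4) = 49
P_8→P_1: (10)(2) − (6)(1) = 14
Σ = 431
Area = |Σ|/2 = 215.5.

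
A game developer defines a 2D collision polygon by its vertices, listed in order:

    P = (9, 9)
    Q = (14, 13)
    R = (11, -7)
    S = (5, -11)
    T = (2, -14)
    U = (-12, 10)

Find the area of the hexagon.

Cross-terms: -9, -241, -86, -48, -148, -198  ⇒  Σ = -730
Area = |Σ|/2 = 365.

365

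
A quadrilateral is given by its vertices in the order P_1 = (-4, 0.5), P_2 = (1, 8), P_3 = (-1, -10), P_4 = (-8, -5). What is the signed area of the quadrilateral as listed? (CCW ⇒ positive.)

-66.75

Apply the surveyor's formula: 2A = Σ (x_i·y_{i+1} − x_{i+1}·y_i), indices taken mod 4.
Σ = (-32.5) + (-2) + (-75) + (-24) = -133.5
Signed area = Σ/2 = -66.75 (negative ⇒ clockwise traversal).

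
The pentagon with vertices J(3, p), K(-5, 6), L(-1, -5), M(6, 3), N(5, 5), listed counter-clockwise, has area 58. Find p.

Write out the shoelace sum; only the two edges meeting at J involve p:
2·Area = [(5·p − 3·5) + (3·6 − (-5)·p)] + 73
       = 10·p + 76 = 116
⇒ p = 4.

4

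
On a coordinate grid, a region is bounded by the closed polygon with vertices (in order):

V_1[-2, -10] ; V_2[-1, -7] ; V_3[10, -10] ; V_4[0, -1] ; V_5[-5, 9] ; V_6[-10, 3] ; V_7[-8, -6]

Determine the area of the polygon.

148

Apply Gauss's area formula: 2A = Σ (x_i·y_{i+1} − x_{i+1}·y_i), indices taken mod 7.
Σ = (4) + (80) + (-10) + (-5) + (75) + (84) + (68) = 296
Area = |Σ|/2 = 148.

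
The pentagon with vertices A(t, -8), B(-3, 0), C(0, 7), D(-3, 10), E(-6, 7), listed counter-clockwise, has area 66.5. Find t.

-10

The doubled signed area Σ (x_i y_{i+1} − x_{i+1} y_i) is linear in t.
With t=0 it equals 63; the coefficient of t is -7 (from the two edges through A).
So -7·t + 63 = 2·66.5 = 133 ⇒ t = -10.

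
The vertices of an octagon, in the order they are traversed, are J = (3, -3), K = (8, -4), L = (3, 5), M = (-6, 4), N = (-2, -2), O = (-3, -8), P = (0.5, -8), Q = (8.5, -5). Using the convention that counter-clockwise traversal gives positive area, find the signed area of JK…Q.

109.5

Apply the surveyor's formula: 2A = Σ (x_i·y_{i+1} − x_{i+1}·y_i), indices taken mod 8.
Cross-terms: 12, 52, 42, 20, 10, 28, 65.5, -10.5  ⇒  Σ = 219
Signed area = Σ/2 = 109.5 (positive ⇒ counter-clockwise traversal).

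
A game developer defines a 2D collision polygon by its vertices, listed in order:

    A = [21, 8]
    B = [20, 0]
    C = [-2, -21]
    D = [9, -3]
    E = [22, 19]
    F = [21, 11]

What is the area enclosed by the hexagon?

184

Σ = (-160) + (-420) + (195) + (237) + (-157) + (-63) = -368
Area = |Σ|/2 = 184.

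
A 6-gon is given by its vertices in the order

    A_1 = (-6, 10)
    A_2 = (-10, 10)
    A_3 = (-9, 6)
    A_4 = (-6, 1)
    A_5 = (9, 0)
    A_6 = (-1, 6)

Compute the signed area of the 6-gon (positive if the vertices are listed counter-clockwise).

Apply the surveyor's formula: 2A = Σ (x_i·y_{i+1} − x_{i+1}·y_i), indices taken mod 6.
A_1→A_2: (-6)(10) − (-10)(10) = 40
A_2→A_3: (-10)(6) − (-9)(10) = 30
A_3→A_4: (-9)(1) − (-6)(6) = 27
A_4→A_5: (-6)(0) − (9)(1) = -9
A_5→A_6: (9)(6) − (-1)(0) = 54
A_6→A_1: (-1)(10) − (-6)(6) = 26
Σ = 168
Signed area = Σ/2 = 84 (positive ⇒ counter-clockwise traversal).

84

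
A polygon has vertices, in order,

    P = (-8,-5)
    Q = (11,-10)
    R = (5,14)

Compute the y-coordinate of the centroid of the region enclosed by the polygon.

Apply Gauss's area formula. First the cross-terms c_i = x_i·y_{i+1} − x_{i+1}·y_i:
  135, 204, 87  ⇒  2A = 426, A = 213.
Then Σ (y_i + y_{i+1})·c_i = -426, so ȳ = -426 / (6·213) = -1/3.

-1/3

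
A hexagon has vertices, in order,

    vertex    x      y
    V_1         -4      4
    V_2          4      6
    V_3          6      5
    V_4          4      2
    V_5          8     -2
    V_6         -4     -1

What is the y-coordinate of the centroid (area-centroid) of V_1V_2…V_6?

161/93

Apply the shoelace formula. First the cross-terms c_i = x_i·y_{i+1} − x_{i+1}·y_i:
  -40, -16, -8, -24, -16, -20  ⇒  2A = -124, A = -62.
Then Σ (y_i + y_{i+1})·c_i = -644, so ȳ = -644 / (6·(-62)) = 161/93.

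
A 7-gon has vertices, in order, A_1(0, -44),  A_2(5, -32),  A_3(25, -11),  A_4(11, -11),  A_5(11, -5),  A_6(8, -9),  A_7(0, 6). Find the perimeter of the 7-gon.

134

|A_1A_2| = √((5)² + (12)²) = √169 = 13
|A_2A_3| = √((20)² + (21)²) = √841 = 29
|A_3A_4| = √((-14)² + (0)²) = √196 = 14
|A_4A_5| = √((0)² + (6)²) = √36 = 6
|A_5A_6| = √((-3)² + (-4)²) = √25 = 5
|A_6A_7| = √((-8)² + (15)²) = √289 = 17
|A_7A_1| = √((0)² + (-50)²) = √2500 = 50
Perimeter = 13 + 29 + 14 + 6 + 5 + 17 + 50 = 134.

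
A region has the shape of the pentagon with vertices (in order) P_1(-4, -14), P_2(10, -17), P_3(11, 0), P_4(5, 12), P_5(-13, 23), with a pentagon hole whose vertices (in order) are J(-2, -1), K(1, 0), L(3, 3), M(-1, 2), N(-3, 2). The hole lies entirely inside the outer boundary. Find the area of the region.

Outer boundary:
Apply the shoelace formula: 2A = Σ (x_i·y_{i+1} − x_{i+1}·y_i), indices taken mod 5.
Σ = (208) + (187) + (132) + (271) + (274) = 1072
Area = |Σ|/2 = 536.
Hole:
Apply the surveyor's formula: 2A = Σ (x_i·y_{i+1} − x_{i+1}·y_i), indices taken mod 5.
Σ = (1) + (3) + (9) + (4) + (7) = 24
Area = |Σ|/2 = 12.
Net area = 536 − 12 = 524.

524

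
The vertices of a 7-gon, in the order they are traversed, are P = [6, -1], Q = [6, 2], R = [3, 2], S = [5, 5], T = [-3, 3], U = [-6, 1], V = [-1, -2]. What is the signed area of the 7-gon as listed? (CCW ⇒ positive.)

50

Apply the shoelace (surveyor's) formula: 2A = Σ (x_i·y_{i+1} − x_{i+1}·y_i), indices taken mod 7.
Cross-terms: 18, 6, 5, 30, 15, 13, 13  ⇒  Σ = 100
Signed area = Σ/2 = 50 (positive ⇒ counter-clockwise traversal).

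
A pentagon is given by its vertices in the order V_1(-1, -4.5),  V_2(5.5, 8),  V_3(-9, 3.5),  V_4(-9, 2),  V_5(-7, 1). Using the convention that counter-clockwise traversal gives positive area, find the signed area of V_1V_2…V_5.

79.5

Apply Gauss's area formula: 2A = Σ (x_i·y_{i+1} − x_{i+1}·y_i), indices taken mod 5.
Σ = (16.75) + (91.25) + (13.5) + (5) + (32.5) = 159
Signed area = Σ/2 = 79.5 (positive ⇒ counter-clockwise traversal).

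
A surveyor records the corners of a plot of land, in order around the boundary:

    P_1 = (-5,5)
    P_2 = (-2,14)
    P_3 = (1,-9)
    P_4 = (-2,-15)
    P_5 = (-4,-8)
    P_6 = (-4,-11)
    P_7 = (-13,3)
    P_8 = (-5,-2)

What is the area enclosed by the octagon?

P_1→P_2: (-5)(14) − (-2)(5) = -60
P_2→P_3: (-2)(-9) − (1)(14) = 4
P_3→P_4: (1)(-15) − (-2)(-9) = -33
P_4→P_5: (-2)(-8) − (-4)(-15) = -44
P_5→P_6: (-4)(-11) − (-4)(-8) = 12
P_6→P_7: (-4)(3) − (-13)(-11) = -155
P_7→P_8: (-13)(-2) − (-5)(3) = 41
P_8→P_1: (-5)(5) − (-5)(-2) = -35
Σ = -270
Area = |Σ|/2 = 135.

135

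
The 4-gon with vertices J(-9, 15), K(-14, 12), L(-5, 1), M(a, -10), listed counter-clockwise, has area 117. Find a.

9

Write out the shoelace sum; only the two edges meeting at M involve a:
2·Area = [((-5)·(-10) − a·1) + (a·15 − (-9)·(-10))] + 148
       = 14·a + 108 = 234
⇒ a = 9.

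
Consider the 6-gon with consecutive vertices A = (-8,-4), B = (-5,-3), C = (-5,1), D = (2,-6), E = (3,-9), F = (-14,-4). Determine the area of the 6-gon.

Apply Gauss's area formula: 2A = Σ (x_i·y_{i+1} − x_{i+1}·y_i), indices taken mod 6.
Cross-terms: 4, -20, 28, 0, -138, 24  ⇒  Σ = -102
Area = |Σ|/2 = 51.

51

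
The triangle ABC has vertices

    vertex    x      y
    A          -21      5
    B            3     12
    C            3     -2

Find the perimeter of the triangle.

|AB| = √((24)² + (7)²) = √625 = 25
|BC| = √((0)² + (-14)²) = √196 = 14
|CA| = √((-24)² + (7)²) = √625 = 25
Perimeter = 25 + 14 + 25 = 64.

64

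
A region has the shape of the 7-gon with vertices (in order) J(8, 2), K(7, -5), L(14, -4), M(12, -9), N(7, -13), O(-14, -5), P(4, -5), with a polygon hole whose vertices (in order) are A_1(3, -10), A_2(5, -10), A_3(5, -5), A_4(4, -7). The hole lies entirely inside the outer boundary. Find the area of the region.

Outer boundary:
Apply the shoelace formula: 2A = Σ (x_i·y_{i+1} − x_{i+1}·y_i), indices taken mod 7.
Σ = (-54) + (42) + (-78) + (-93) + (-217) + (90) + (48) = -262
Area = |Σ|/2 = 131.
Hole:
Σ = (20) + (25) + (-15) + (-19) = 11
Area = |Σ|/2 = 5.5.
Net area = 131 − 5.5 = 125.5.

125.5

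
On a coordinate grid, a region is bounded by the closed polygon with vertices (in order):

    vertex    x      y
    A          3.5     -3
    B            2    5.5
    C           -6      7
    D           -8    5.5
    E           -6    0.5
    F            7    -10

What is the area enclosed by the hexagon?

Apply Gauss's area formula: 2A = Σ (x_i·y_{i+1} − x_{i+1}·y_i), indices taken mod 6.
Cross-terms: 25.25, 47, 23, 29, 56.5, 14  ⇒  Σ = 194.75
Area = |Σ|/2 = 97.375.

97.375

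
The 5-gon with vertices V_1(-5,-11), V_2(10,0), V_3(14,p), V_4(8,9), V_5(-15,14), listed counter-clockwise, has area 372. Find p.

13

Write out the shoelace sum; only the two edges meeting at V_3 involve p:
2·Area = [(10·p − 14·0) + (14·9 − 8·p)] + 592
       = 2·p + 718 = 744
⇒ p = 13.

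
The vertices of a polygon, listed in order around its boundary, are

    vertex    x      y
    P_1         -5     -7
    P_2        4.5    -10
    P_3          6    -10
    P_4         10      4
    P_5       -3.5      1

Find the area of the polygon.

137

Apply the shoelace (surveyor's) formula: 2A = Σ (x_i·y_{i+1} − x_{i+1}·y_i), indices taken mod 5.
Cross-terms: 81.5, 15, 124, 24, 29.5  ⇒  Σ = 274
Area = |Σ|/2 = 137.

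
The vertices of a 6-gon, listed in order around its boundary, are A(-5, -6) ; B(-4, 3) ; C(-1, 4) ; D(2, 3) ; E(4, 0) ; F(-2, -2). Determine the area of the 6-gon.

40.5

Apply the surveyor's formula: 2A = Σ (x_i·y_{i+1} − x_{i+1}·y_i), indices taken mod 6.
A→B: (-5)(3) − (-4)(-6) = -39
B→C: (-4)(4) − (-1)(3) = -13
C→D: (-1)(3) − (2)(4) = -11
D→E: (2)(0) − (4)(3) = -12
E→F: (4)(-2) − (-2)(0) = -8
F→A: (-2)(-6) − (-5)(-2) = 2
Σ = -81
Area = |Σ|/2 = 40.5.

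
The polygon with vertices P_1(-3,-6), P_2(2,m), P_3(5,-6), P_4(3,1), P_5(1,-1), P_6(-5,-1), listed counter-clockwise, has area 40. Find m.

-5

The doubled signed area Σ (x_i y_{i+1} − x_{i+1} y_i) is linear in m.
With m=0 it equals 40; the coefficient of m is -8 (from the two edges through P_2).
So -8·m + 40 = 2·40 = 80 ⇒ m = -5.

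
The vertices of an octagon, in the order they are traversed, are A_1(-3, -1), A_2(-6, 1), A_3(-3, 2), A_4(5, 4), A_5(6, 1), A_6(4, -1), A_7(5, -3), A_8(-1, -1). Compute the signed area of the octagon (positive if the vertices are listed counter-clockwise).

Apply the surveyor's formula: 2A = Σ (x_i·y_{i+1} − x_{i+1}·y_i), indices taken mod 8.
Σ = (-9) + (-9) + (-22) + (-19) + (-10) + (-7) + (-8) + (-2) = -86
Signed area = Σ/2 = -43 (negative ⇒ clockwise traversal).

-43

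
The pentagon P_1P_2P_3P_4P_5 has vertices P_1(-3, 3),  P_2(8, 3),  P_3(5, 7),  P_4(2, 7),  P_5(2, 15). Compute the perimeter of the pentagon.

|P_1P_2| = √((11)² + (0)²) = √121 = 11
|P_2P_3| = √((-3)² + (4)²) = √25 = 5
|P_3P_4| = √((-3)² + (0)²) = √9 = 3
|P_4P_5| = √((0)² + (8)²) = √64 = 8
|P_5P_1| = √((-5)² + (-12)²) = √169 = 13
Perimeter = 11 + 5 + 3 + 8 + 13 = 40.

40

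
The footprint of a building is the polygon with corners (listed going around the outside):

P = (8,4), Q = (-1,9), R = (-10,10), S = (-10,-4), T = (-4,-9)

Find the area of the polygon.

213

Apply the surveyor's formula: 2A = Σ (x_i·y_{i+1} − x_{i+1}·y_i), indices taken mod 5.
Σ = (76) + (80) + (140) + (74) + (56) = 426
Area = |Σ|/2 = 213.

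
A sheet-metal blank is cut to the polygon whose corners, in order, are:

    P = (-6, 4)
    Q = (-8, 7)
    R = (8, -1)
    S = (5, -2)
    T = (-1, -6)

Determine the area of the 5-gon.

P→Q: (-6)(7) − (-8)(4) = -10
Q→R: (-8)(-1) − (8)(7) = -48
R→S: (8)(-2) − (5)(-1) = -11
S→T: (5)(-6) − (-1)(-2) = -32
T→P: (-1)(4) − (-6)(-6) = -40
Σ = -141
Area = |Σ|/2 = 70.5.

70.5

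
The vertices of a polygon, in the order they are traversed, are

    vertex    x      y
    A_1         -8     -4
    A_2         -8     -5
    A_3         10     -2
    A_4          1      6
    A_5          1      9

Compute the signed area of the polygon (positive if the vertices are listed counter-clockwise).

A_1→A_2: (-8)(-5) − (-8)(-4) = 8
A_2→A_3: (-8)(-2) − (10)(-5) = 66
A_3→A_4: (10)(6) − (1)(-2) = 62
A_4→A_5: (1)(9) − (1)(6) = 3
A_5→A_1: (1)(-4) − (-8)(9) = 68
Σ = 207
Signed area = Σ/2 = 103.5 (positive ⇒ counter-clockwise traversal).

103.5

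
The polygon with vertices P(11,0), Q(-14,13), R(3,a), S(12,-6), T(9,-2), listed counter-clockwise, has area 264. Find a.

Write out the shoelace sum; only the two edges meeting at R involve a:
2·Area = [((-14)·a − 3·13) + (3·(-6) − 12·a)] + 195
       = -26·a + 138 = 528
⇒ a = -15.

-15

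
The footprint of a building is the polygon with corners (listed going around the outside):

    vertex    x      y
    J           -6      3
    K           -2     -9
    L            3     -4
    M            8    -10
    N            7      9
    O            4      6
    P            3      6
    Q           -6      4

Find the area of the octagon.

152.5

Apply the surveyor's formula: 2A = Σ (x_i·y_{i+1} − x_{i+1}·y_i), indices taken mod 8.
Σ = (60) + (35) + (2) + (142) + (6) + (6) + (48) + (6) = 305
Area = |Σ|/2 = 152.5.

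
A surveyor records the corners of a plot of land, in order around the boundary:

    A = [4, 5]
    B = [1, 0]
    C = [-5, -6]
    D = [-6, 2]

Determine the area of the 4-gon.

Apply the surveyor's formula: 2A = Σ (x_i·y_{i+1} − x_{i+1}·y_i), indices taken mod 4.
Cross-terms: -5, -6, -46, -38  ⇒  Σ = -95
Area = |Σ|/2 = 47.5.

47.5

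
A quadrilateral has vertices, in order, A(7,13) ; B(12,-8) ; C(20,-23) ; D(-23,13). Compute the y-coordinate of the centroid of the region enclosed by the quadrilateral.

Apply Gauss's area formula. First the cross-terms c_i = x_i·y_{i+1} − x_{i+1}·y_i:
  -212, -116, -269, -390  ⇒  2A = -987, A = -493.5.
Then Σ (y_i + y_{i+1})·c_i = -4914, so ȳ = -4914 / (6·(-493.5)) = 78/47.

78/47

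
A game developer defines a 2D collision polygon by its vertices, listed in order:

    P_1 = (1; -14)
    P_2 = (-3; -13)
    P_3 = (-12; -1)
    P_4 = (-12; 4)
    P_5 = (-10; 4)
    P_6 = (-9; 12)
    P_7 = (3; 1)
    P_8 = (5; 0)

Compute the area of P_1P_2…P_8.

240

Apply the shoelace formula: 2A = Σ (x_i·y_{i+1} − x_{i+1}·y_i), indices taken mod 8.
Σ = (-55) + (-153) + (-60) + (-8) + (-84) + (-45) + (-5) + (-70) = -480
Area = |Σ|/2 = 240.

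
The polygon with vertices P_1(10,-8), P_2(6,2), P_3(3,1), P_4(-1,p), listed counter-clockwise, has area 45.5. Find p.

The doubled signed area Σ (x_i y_{i+1} − x_{i+1} y_i) is linear in p.
With p=0 it equals 77; the coefficient of p is -7 (from the two edges through P_4).
So -7·p + 77 = 2·45.5 = 91 ⇒ p = -2.

-2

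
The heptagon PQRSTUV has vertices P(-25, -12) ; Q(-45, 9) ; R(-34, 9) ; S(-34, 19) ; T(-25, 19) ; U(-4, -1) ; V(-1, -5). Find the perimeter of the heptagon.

|PQ| = √((-20)² + (21)²) = √841 = 29
|QR| = √((11)² + (0)²) = √121 = 11
|RS| = √((0)² + (10)²) = √100 = 10
|ST| = √((9)² + (0)²) = √81 = 9
|TU| = √((21)² + (-20)²) = √841 = 29
|UV| = √((3)² + (-4)²) = √25 = 5
|VP| = √((-24)² + (-7)²) = √625 = 25
Perimeter = 29 + 11 + 10 + 9 + 29 + 5 + 25 = 118.

118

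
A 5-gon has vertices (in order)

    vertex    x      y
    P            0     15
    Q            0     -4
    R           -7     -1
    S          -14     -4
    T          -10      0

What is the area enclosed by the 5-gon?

Σ = (0) + (-28) + (14) + (-40) + (-150) = -204
Area = |Σ|/2 = 102.

102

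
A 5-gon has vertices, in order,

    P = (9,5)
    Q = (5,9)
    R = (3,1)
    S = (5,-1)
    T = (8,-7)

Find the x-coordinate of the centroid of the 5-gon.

108/17

Apply the shoelace formula. First the cross-terms c_i = x_i·y_{i+1} − x_{i+1}·y_i:
  56, -22, -8, -27, 103  ⇒  2A = 102, A = 51.
Then Σ (x_i + x_{i+1})·c_i = 1944, so x̄ = 1944 / (6·51) = 108/17.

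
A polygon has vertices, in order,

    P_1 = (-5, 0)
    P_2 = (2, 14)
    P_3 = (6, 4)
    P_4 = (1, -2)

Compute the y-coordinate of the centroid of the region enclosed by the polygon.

Apply the surveyor's formula. First the cross-terms c_i = x_i·y_{i+1} − x_{i+1}·y_i:
  -70, -76, -16, -10  ⇒  2A = -172, A = -86.
Then Σ (y_i + y_{i+1})·c_i = -2360, so ȳ = -2360 / (6·(-86)) = 590/129.

590/129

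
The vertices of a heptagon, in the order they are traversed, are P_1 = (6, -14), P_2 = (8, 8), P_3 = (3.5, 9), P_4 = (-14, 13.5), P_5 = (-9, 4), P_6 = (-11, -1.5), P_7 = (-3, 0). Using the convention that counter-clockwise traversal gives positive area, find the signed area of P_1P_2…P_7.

268.875

Σ = (160) + (44) + (173.25) + (65.5) + (57.5) + (-4.5) + (42) = 537.75
Signed area = Σ/2 = 268.875 (positive ⇒ counter-clockwise traversal).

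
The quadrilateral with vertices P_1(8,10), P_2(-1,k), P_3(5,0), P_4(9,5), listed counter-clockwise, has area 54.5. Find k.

The doubled signed area Σ (x_i y_{i+1} − x_{i+1} y_i) is linear in k.
With k=0 it equals 85; the coefficient of k is 3 (from the two edges through P_2).
So 3·k + 85 = 2·54.5 = 109 ⇒ k = 8.

8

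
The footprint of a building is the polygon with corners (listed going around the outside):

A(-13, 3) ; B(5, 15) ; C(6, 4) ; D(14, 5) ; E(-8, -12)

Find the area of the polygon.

307

Apply the shoelace (surveyor's) formula: 2A = Σ (x_i·y_{i+1} − x_{i+1}·y_i), indices taken mod 5.
A→B: (-13)(15) − (5)(3) = -210
B→C: (5)(4) − (6)(15) = -70
C→D: (6)(5) − (14)(4) = -26
D→E: (14)(-12) − (-8)(5) = -128
E→A: (-8)(3) − (-13)(-12) = -180
Σ = -614
Area = |Σ|/2 = 307.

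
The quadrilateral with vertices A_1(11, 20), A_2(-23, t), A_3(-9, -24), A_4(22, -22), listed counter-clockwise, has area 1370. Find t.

16

The doubled signed area Σ (x_i y_{i+1} − x_{i+1} y_i) is linear in t.
With t=0 it equals 2420; the coefficient of t is 20 (from the two edges through A_2).
So 20·t + 2420 = 2·1370 = 2740 ⇒ t = 16.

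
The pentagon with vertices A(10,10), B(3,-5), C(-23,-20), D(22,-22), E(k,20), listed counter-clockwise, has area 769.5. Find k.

Write out the shoelace sum; only the two edges meeting at E involve k:
2·Area = [(22·20 − k·(-22)) + (k·10 − 10·20)] + 691
       = 32·k + 931 = 1539
⇒ k = 19.

19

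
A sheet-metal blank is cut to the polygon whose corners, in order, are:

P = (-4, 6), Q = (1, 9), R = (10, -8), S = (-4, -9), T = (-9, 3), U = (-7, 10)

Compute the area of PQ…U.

213

P→Q: (-4)(9) − (1)(6) = -42
Q→R: (1)(-8) − (10)(9) = -98
R→S: (10)(-9) − (-4)(-8) = -122
S→T: (-4)(3) − (-9)(-9) = -93
T→U: (-9)(10) − (-7)(3) = -69
U→P: (-7)(6) − (-4)(10) = -2
Σ = -426
Area = |Σ|/2 = 213.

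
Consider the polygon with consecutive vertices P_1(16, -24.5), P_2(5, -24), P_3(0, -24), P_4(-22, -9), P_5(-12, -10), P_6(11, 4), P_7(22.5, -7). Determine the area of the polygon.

Apply the surveyor's formula: 2A = Σ (x_i·y_{i+1} − x_{i+1}·y_i), indices taken mod 7.
Σ = (-261.5) + (-120) + (-528) + (112) + (62) + (-167) + (-439.25) = -1341.75
Area = |Σ|/2 = 670.875.

670.875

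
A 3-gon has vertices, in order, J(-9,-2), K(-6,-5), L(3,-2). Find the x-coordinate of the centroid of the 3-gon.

-4

Apply the shoelace (surveyor's) formula. First the cross-terms c_i = x_i·y_{i+1} − x_{i+1}·y_i:
  33, 27, -24  ⇒  2A = 36, A = 18.
Then Σ (x_i + x_{i+1})·c_i = -432, so x̄ = -432 / (6·18) = -4.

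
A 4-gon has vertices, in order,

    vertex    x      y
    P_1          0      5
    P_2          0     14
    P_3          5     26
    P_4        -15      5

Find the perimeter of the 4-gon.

66

|P_1P_2| = √((0)² + (9)²) = √81 = 9
|P_2P_3| = √((5)² + (12)²) = √169 = 13
|P_3P_4| = √((-20)² + (-21)²) = √841 = 29
|P_4P_1| = √((15)² + (0)²) = √225 = 15
Perimeter = 9 + 13 + 29 + 15 = 66.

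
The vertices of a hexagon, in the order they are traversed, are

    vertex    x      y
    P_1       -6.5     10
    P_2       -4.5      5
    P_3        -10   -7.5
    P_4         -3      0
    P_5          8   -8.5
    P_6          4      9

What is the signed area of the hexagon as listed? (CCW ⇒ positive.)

151.875

P_1→P_2: (-6.5)(5) − (-4.5)(10) = 12.5
P_2→P_3: (-4.5)(-7.5) − (-10)(5) = 83.75
P_3→P_4: (-10)(0) − (-3)(-7.5) = -22.5
P_4→P_5: (-3)(-8.5) − (8)(0) = 25.5
P_5→P_6: (8)(9) − (4)(-8.5) = 106
P_6→P_1: (4)(10) − (-6.5)(9) = 98.5
Σ = 303.75
Signed area = Σ/2 = 151.875 (positive ⇒ counter-clockwise traversal).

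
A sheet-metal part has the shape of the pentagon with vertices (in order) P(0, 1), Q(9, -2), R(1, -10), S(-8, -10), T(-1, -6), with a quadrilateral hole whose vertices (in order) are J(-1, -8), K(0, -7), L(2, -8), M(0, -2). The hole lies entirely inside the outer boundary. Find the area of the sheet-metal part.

67.5

Outer boundary:
Cross-terms: -9, -88, -90, 38, -1  ⇒  Σ = -150
Area = |Σ|/2 = 75.
Hole:
Apply the surveyor's formula: 2A = Σ (x_i·y_{i+1} − x_{i+1}·y_i), indices taken mod 4.
J→K: (-1)(-7) − (0)(-8) = 7
K→L: (0)(-8) − (2)(-7) = 14
L→M: (2)(-2) − (0)(-8) = -4
M→J: (0)(-8) − (-1)(-2) = -2
Σ = 15
Area = |Σ|/2 = 7.5.
Net area = 75 − 7.5 = 67.5.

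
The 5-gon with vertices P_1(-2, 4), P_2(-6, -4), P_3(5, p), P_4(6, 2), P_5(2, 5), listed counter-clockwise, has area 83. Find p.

-5

The doubled signed area Σ (x_i y_{i+1} − x_{i+1} y_i) is linear in p.
With p=0 it equals 106; the coefficient of p is -12 (from the two edges through P_3).
So -12·p + 106 = 2·83 = 166 ⇒ p = -5.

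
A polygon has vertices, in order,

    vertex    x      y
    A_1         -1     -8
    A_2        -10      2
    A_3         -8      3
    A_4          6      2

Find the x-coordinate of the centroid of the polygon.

-62/33

Apply the surveyor's formula. First the cross-terms c_i = x_i·y_{i+1} − x_{i+1}·y_i:
  -82, -14, -34, -46  ⇒  2A = -176, A = -88.
Then Σ (x_i + x_{i+1})·c_i = 992, so x̄ = 992 / (6·(-88)) = -62/33.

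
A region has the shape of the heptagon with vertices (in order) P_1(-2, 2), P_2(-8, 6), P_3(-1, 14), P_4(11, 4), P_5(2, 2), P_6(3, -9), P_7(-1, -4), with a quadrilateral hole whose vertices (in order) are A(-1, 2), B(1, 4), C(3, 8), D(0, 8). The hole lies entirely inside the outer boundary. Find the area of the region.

Outer boundary:
Apply the surveyor's formula: 2A = Σ (x_i·y_{i+1} − x_{i+1}·y_i), indices taken mod 7.
Σ = (4) + (-106) + (-158) + (14) + (-24) + (-21) + (-10) = -301
Area = |Σ|/2 = 150.5.
Hole:
Apply the shoelace formula: 2A = Σ (x_i·y_{i+1} − x_{i+1}·y_i), indices taken mod 4.
A→B: (-1)(4) − (1)(2) = -6
B→C: (1)(8) − (3)(4) = -4
C→D: (3)(8) − (0)(8) = 24
D→A: (0)(2) − (-1)(8) = 8
Σ = 22
Area = |Σ|/2 = 11.
Net area = 150.5 − 11 = 139.5.

139.5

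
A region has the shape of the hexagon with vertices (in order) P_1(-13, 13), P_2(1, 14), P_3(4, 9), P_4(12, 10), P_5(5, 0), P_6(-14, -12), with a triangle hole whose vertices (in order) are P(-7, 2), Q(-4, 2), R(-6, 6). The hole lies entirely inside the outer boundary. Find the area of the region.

373

Outer boundary:
Apply the surveyor's formula: 2A = Σ (x_i·y_{i+1} − x_{i+1}·y_i), indices taken mod 6.
P_1→P_2: (-13)(14) − (1)(13) = -195
P_2→P_3: (1)(9) − (4)(14) = -47
P_3→P_4: (4)(10) − (12)(9) = -68
P_4→P_5: (12)(0) − (5)(10) = -50
P_5→P_6: (5)(-12) − (-14)(0) = -60
P_6→P_1: (-14)(13) − (-13)(-12) = -338
Σ = -758
Area = |Σ|/2 = 379.
Hole:
Apply the surveyor's formula: 2A = Σ (x_i·y_{i+1} − x_{i+1}·y_i), indices taken mod 3.
Σ = (-6) + (-12) + (30) = 12
Area = |Σ|/2 = 6.
Net area = 379 − 6 = 373.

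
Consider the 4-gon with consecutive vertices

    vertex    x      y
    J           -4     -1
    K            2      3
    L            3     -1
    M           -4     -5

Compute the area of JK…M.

28

Σ = (-10) + (-11) + (-19) + (-16) = -56
Area = |Σ|/2 = 28.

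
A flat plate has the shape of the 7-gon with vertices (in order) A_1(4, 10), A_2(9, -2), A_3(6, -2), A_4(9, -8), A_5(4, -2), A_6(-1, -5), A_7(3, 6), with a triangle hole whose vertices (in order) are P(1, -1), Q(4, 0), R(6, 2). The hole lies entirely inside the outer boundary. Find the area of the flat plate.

61.5

Outer boundary:
A_1→A_2: (4)(-2) − (9)(10) = -98
A_2→A_3: (9)(-2) − (6)(-2) = -6
A_3→A_4: (6)(-8) − (9)(-2) = -30
A_4→A_5: (9)(-2) − (4)(-8) = 14
A_5→A_6: (4)(-5) − (-1)(-2) = -22
A_6→A_7: (-1)(6) − (3)(-5) = 9
A_7→A_1: (3)(10) − (4)(6) = 6
Σ = -127
Area = |Σ|/2 = 63.5.
Hole:
Apply the shoelace (surveyor's) formula: 2A = Σ (x_i·y_{i+1} − x_{i+1}·y_i), indices taken mod 3.
Cross-terms: 4, 8, -8  ⇒  Σ = 4
Area = |Σ|/2 = 2.
Net area = 63.5 − 2 = 61.5.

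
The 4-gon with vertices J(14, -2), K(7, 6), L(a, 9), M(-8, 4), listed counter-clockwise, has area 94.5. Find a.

2

The doubled signed area Σ (x_i y_{i+1} − x_{i+1} y_i) is linear in a.
With a=0 it equals 193; the coefficient of a is -2 (from the two edges through L).
So -2·a + 193 = 2·94.5 = 189 ⇒ a = 2.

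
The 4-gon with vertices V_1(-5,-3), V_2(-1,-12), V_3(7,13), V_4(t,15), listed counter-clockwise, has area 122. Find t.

The doubled signed area Σ (x_i y_{i+1} − x_{i+1} y_i) is linear in t.
With t=0 it equals 308; the coefficient of t is -16 (from the two edges through V_4).
So -16·t + 308 = 2·122 = 244 ⇒ t = 4.

4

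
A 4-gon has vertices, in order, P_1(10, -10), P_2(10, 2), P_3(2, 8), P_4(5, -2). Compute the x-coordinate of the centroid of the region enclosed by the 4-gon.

1277/183

Apply the shoelace formula. First the cross-terms c_i = x_i·y_{i+1} − x_{i+1}·y_i:
  120, 76, -44, -30  ⇒  2A = 122, A = 61.
Then Σ (x_i + x_{i+1})·c_i = 2554, so x̄ = 2554 / (6·61) = 1277/183.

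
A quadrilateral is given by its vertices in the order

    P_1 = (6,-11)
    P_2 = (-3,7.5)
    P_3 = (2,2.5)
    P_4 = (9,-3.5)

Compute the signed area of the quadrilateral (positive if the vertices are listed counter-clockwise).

Apply Gauss's area formula: 2A = Σ (x_i·y_{i+1} − x_{i+1}·y_i), indices taken mod 4.
Σ = (12) + (-22.5) + (-29.5) + (-78) = -118
Signed area = Σ/2 = -59 (negative ⇒ clockwise traversal).

-59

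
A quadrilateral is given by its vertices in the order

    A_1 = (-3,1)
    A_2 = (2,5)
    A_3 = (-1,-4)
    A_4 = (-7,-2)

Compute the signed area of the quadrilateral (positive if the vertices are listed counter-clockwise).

-29.5

Apply the shoelace formula: 2A = Σ (x_i·y_{i+1} − x_{i+1}·y_i), indices taken mod 4.
Σ = (-17) + (-3) + (-26) + (-13) = -59
Signed area = Σ/2 = -29.5 (negative ⇒ clockwise traversal).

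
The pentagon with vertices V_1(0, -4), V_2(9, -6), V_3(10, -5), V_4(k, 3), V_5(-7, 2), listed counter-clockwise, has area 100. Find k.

10

Write out the shoelace sum; only the two edges meeting at V_4 involve k:
2·Area = [(10·3 − k·(-5)) + (k·2 − (-7)·3)] + 79
       = 7·k + 130 = 200
⇒ k = 10.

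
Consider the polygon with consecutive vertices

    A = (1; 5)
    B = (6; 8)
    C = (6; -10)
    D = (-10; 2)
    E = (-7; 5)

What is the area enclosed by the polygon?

Apply the shoelace (surveyor's) formula: 2A = Σ (x_i·y_{i+1} − x_{i+1}·y_i), indices taken mod 5.
Σ = (-22) + (-108) + (-88) + (-36) + (-40) = -294
Area = |Σ|/2 = 147.

147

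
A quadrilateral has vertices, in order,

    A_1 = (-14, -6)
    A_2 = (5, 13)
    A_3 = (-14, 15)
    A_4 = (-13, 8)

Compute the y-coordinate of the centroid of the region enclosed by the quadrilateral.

401/54

Apply the shoelace formula. First the cross-terms c_i = x_i·y_{i+1} − x_{i+1}·y_i:
  -152, 257, 83, 190  ⇒  2A = 378, A = 189.
Then Σ (y_i + y_{i+1})·c_i = 8421, so ȳ = 8421 / (6·189) = 401/54.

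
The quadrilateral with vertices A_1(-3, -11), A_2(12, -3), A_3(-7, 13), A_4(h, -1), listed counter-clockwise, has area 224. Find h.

The doubled signed area Σ (x_i y_{i+1} − x_{i+1} y_i) is linear in h.
With h=0 it equals 280; the coefficient of h is -24 (from the two edges through A_4).
So -24·h + 280 = 2·224 = 448 ⇒ h = -7.

-7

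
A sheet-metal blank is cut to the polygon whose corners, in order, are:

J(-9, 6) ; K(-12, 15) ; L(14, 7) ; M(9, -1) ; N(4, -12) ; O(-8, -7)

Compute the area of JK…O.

Cross-terms: -63, -294, -77, -104, -124, -111  ⇒  Σ = -773
Area = |Σ|/2 = 386.5.

386.5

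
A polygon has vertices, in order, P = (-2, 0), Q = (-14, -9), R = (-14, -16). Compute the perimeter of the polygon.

42

|PQ| = √((-12)² + (-9)²) = √225 = 15
|QR| = √((0)² + (-7)²) = √49 = 7
|RP| = √((12)² + (16)²) = √400 = 20
Perimeter = 15 + 7 + 20 = 42.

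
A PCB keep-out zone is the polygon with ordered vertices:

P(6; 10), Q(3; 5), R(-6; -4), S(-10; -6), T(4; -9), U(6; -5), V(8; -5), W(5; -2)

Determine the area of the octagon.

121.5

Σ = (0) + (18) + (-4) + (114) + (34) + (10) + (9) + (62) = 243
Area = |Σ|/2 = 121.5.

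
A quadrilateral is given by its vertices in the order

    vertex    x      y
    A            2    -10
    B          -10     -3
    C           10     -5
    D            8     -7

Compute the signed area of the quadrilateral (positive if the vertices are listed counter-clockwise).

A→B: (2)(-3) − (-10)(-10) = -106
B→C: (-10)(-5) − (10)(-3) = 80
C→D: (10)(-7) − (8)(-5) = -30
D→A: (8)(-10) − (2)(-7) = -66
Σ = -122
Signed area = Σ/2 = -61 (negative ⇒ clockwise traversal).

-61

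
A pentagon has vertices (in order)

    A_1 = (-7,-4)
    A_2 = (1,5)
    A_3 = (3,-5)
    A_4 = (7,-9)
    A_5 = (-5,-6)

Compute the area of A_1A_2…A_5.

Apply Gauss's area formula: 2A = Σ (x_i·y_{i+1} − x_{i+1}·y_i), indices taken mod 5.
Σ = (-31) + (-20) + (8) + (-87) + (-22) = -152
Area = |Σ|/2 = 76.

76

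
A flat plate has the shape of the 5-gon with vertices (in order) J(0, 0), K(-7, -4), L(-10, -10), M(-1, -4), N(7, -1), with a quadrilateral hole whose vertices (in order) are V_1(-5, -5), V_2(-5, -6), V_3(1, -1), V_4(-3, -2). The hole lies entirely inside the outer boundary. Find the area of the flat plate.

36.5

Outer boundary:
J→K: (0)(-4) − (-7)(0) = 0
K→L: (-7)(-10) − (-10)(-4) = 30
L→M: (-10)(-4) − (-1)(-10) = 30
M→N: (-1)(-1) − (7)(-4) = 29
N→J: (7)(0) − (0)(-1) = 0
Σ = 89
Area = |Σ|/2 = 44.5.
Hole:
Apply the shoelace formula: 2A = Σ (x_i·y_{i+1} − x_{i+1}·y_i), indices taken mod 4.
V_1→V_2: (-5)(-6) − (-5)(-5) = 5
V_2→V_3: (-5)(-1) − (1)(-6) = 11
V_3→V_4: (1)(-2) − (-3)(-1) = -5
V_4→V_1: (-3)(-5) − (-5)(-2) = 5
Σ = 16
Area = |Σ|/2 = 8.
Net area = 44.5 − 8 = 36.5.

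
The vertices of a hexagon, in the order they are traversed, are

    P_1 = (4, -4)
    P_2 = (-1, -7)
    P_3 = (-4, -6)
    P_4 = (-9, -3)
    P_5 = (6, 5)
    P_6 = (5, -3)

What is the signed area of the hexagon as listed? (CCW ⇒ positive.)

-87

Apply the surveyor's formula: 2A = Σ (x_i·y_{i+1} − x_{i+1}·y_i), indices taken mod 6.
Σ = (-32) + (-22) + (-42) + (-27) + (-43) + (-8) = -174
Signed area = Σ/2 = -87 (negative ⇒ clockwise traversal).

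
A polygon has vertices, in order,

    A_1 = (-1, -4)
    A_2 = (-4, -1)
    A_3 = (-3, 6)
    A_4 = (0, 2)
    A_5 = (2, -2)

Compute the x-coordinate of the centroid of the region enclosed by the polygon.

Apply Gauss's area formula. First the cross-terms c_i = x_i·y_{i+1} − x_{i+1}·y_i:
  -15, -27, -6, -4, -10  ⇒  2A = -62, A = -31.
Then Σ (x_i + x_{i+1})·c_i = 264, so x̄ = 264 / (6·(-31)) = -44/31.

-44/31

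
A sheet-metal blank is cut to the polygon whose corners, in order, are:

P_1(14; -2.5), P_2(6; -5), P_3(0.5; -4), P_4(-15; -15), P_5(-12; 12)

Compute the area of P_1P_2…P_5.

321

Apply Gauss's area formula: 2A = Σ (x_i·y_{i+1} − x_{i+1}·y_i), indices taken mod 5.
Σ = (-55) + (-21.5) + (-67.5) + (-360) + (-138) = -642
Area = |Σ|/2 = 321.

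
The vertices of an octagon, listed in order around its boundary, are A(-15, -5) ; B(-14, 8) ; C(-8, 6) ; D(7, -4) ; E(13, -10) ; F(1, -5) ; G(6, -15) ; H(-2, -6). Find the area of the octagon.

Apply Gauss's area formula: 2A = Σ (x_i·y_{i+1} − x_{i+1}·y_i), indices taken mod 8.
Σ = (-190) + (-20) + (-10) + (-18) + (-55) + (15) + (-66) + (-80) = -424
Area = |Σ|/2 = 212.

212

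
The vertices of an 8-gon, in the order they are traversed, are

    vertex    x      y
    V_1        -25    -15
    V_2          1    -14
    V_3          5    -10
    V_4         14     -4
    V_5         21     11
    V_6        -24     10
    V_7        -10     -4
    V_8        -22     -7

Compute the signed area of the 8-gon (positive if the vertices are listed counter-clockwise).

795

Apply the surveyor's formula: 2A = Σ (x_i·y_{i+1} − x_{i+1}·y_i), indices taken mod 8.
V_1→V_2: (-25)(-14) − (1)(-15) = 365
V_2→V_3: (1)(-10) − (5)(-14) = 60
V_3→V_4: (5)(-4) − (14)(-10) = 120
V_4→V_5: (14)(11) − (21)(-4) = 238
V_5→V_6: (21)(10) − (-24)(11) = 474
V_6→V_7: (-24)(-4) − (-10)(10) = 196
V_7→V_8: (-10)(-7) − (-22)(-4) = -18
V_8→V_1: (-22)(-15) − (-25)(-7) = 155
Σ = 1590
Signed area = Σ/2 = 795 (positive ⇒ counter-clockwise traversal).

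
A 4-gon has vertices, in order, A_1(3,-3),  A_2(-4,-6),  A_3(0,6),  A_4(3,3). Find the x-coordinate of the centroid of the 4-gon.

2/15

Apply Gauss's area formula. First the cross-terms c_i = x_i·y_{i+1} − x_{i+1}·y_i:
  -30, -24, -18, -18  ⇒  2A = -90, A = -45.
Then Σ (x_i + x_{i+1})·c_i = -36, so x̄ = -36 / (6·(-45)) = 2/15.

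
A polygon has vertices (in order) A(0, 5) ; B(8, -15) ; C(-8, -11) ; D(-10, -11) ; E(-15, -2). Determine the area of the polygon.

Apply the shoelace (surveyor's) formula: 2A = Σ (x_i·y_{i+1} − x_{i+1}·y_i), indices taken mod 5.
Cross-terms: -40, -208, -22, -145, -75  ⇒  Σ = -490
Area = |Σ|/2 = 245.

245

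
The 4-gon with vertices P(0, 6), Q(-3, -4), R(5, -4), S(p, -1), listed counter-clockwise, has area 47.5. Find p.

5

Write out the shoelace sum; only the two edges meeting at S involve p:
2·Area = [(5·(-1) − p·(-4)) + (p·6 − 0·(-1))] + 50
       = 10·p + 45 = 95
⇒ p = 5.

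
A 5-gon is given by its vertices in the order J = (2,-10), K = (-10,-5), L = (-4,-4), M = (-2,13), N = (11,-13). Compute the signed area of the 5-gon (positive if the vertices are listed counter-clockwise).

Cross-terms: -110, 20, -60, -117, -84  ⇒  Σ = -351
Signed area = Σ/2 = -175.5 (negative ⇒ clockwise traversal).

-175.5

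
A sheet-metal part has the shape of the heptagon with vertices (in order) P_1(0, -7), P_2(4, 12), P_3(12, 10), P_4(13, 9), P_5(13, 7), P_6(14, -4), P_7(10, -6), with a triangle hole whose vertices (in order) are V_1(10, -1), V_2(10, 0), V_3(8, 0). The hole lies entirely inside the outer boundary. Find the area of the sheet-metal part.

193

Outer boundary:
Apply the shoelace (surveyor's) formula: 2A = Σ (x_i·y_{i+1} − x_{i+1}·y_i), indices taken mod 7.
Σ = (28) + (-104) + (-22) + (-26) + (-150) + (-44) + (-70) = -388
Area = |Σ|/2 = 194.
Hole:
Apply the shoelace (surveyor's) formula: 2A = Σ (x_i·y_{i+1} − x_{i+1}·y_i), indices taken mod 3.
Σ = (10) + (0) + (-8) = 2
Area = |Σ|/2 = 1.
Net area = 194 − 1 = 193.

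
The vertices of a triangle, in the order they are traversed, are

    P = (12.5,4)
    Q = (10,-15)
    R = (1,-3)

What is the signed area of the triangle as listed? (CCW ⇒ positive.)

-100.5

Apply the surveyor's formula: 2A = Σ (x_i·y_{i+1} − x_{i+1}·y_i), indices taken mod 3.
P→Q: (12.5)(-15) − (10)(4) = -227.5
Q→R: (10)(-3) − (1)(-15) = -15
R→P: (1)(4) − (12.5)(-3) = 41.5
Σ = -201
Signed area = Σ/2 = -100.5 (negative ⇒ clockwise traversal).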